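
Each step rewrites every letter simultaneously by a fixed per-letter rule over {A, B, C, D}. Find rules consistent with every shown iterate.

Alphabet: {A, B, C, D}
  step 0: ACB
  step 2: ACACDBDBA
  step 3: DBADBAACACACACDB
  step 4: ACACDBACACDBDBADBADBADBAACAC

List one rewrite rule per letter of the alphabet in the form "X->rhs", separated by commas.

  step 3 ⇒ step 4: DBADBAACACACACDB ⇒ AC·AC·DB·AC·AC·DB·DB·A·DB·A·DB·A·DB·A·AC·AC
    A ↦ DB
    B ↦ AC
    C ↦ A
    D ↦ AC

A->DB, B->AC, C->A, D->AC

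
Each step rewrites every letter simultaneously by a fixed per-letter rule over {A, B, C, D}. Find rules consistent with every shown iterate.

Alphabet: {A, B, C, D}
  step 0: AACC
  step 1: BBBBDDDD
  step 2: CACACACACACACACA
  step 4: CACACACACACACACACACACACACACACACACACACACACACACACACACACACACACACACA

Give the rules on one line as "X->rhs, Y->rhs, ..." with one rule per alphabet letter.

A->BB, B->CA, C->DD, D->CA

  step 1 ⇒ step 2: BBBBDDDD ⇒ CA·CA·CA·CA·CA·CA·CA·CA
    B ↦ CA
    D ↦ CA
  step 0 ⇒ step 1: AACC ⇒ BB·BB·DD·DD
    A ↦ BB
  step 0 ⇒ step 1: AACC ⇒ BB·BB·DD·DD
    C ↦ DD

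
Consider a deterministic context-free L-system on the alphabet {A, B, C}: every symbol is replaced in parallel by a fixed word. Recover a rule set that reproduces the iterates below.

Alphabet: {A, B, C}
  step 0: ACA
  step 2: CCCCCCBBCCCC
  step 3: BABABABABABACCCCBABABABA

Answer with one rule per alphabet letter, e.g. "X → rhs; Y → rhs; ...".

A->BB, B->CC, C->BA

  step 2 ⇒ step 3: CCCCCCBBCCCC ⇒ BA·BA·BA·BA·BA·BA·CC·CC·BA·BA·BA·BA
    B ↦ CC
    C ↦ BA
    A ↦ BB  (constrained at step 0)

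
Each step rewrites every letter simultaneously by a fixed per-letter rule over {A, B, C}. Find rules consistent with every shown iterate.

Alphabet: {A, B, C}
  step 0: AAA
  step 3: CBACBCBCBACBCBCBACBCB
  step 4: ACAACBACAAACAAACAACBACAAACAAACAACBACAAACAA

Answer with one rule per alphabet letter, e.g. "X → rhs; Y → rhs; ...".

  step 3 ⇒ step 4: CBACBCBCBACBCBCBACBCB ⇒ A·CAA·CB·A·CAA·A·CAA·A·CAA·CB·A·CAA·A·CAA·A·CAA·CB·A·CAA·A·CAA
    A ↦ CB
    B ↦ CAA
    C ↦ A

A->CB, B->CAA, C->A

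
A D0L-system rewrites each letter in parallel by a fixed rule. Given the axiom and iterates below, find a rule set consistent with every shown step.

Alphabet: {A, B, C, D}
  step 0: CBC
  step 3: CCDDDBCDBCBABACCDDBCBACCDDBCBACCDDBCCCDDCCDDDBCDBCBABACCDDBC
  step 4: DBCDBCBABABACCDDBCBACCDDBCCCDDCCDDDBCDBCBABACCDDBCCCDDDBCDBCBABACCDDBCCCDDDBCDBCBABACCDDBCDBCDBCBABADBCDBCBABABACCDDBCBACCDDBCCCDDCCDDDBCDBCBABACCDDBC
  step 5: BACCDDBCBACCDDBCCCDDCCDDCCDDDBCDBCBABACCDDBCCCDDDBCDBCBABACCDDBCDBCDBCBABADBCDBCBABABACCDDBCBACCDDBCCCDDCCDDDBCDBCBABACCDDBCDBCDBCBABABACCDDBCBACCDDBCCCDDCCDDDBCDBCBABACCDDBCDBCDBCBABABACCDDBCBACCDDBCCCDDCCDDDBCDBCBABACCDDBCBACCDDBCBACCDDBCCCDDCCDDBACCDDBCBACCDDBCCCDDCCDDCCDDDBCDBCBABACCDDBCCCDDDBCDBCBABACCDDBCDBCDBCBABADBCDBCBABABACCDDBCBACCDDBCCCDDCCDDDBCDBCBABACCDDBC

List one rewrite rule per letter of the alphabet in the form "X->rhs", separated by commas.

  step 4 ⇒ step 5: DBCDBCBABABACCDDBCBACCDDBCCCDDCCDDDBCDBCBABACCDDBCCCDDDBCDBCBABACCDDBCCCDDDBCDBCBABACCDDBCDBCDBCBABADBCDBCBABABACCDDBCBACCDDBCCCDDCCDDDBCDBCBABACCDDBC ⇒ BA·CCD·DBC·BA·CCD·DBC·CCD·D·CCD·D·CCD·D·DBC·DBC·BA·BA·CCD·DBC·CCD·D·DBC·DBC·BA·BA·CCD·DBC·DBC·DBC·BA·BA·DBC·DBC·BA·BA·BA·CCD·DBC·BA·CCD·DBC·CCD·D·CCD·D·DBC·DBC·BA·BA·CCD·DBC·DBC·DBC·BA·BA·BA·CCD·DBC·BA·CCD·DBC·CCD·D·CCD·D·DBC·DBC·BA·BA·CCD·DBC·DBC·DBC·BA·BA·BA·CCD·DBC·BA·CCD·DBC·CCD·D·CCD·D·DBC·DBC·BA·BA·CCD·DBC·BA·CCD·DBC·BA·CCD·DBC·CCD·D·CCD·D·BA·CCD·DBC·BA·CCD·DBC·CCD·D·CCD·D·CCD·D·DBC·DBC·BA·BA·CCD·DBC·CCD·D·DBC·DBC·BA·BA·CCD·DBC·DBC·DBC·BA·BA·DBC·DBC·BA·BA·BA·CCD·DBC·BA·CCD·DBC·CCD·D·CCD·D·DBC·DBC·BA·BA·CCD·DBC
    A ↦ D
    B ↦ CCD
    C ↦ DBC
    D ↦ BA

A->D, B->CCD, C->DBC, D->BA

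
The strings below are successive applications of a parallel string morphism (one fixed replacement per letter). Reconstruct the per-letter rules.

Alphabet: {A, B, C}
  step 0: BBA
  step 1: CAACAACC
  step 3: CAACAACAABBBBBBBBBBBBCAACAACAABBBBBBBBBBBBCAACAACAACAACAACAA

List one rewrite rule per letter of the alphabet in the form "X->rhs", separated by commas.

  step 0 ⇒ step 1: BBA ⇒ CAA·CAA·CC
    A ↦ CC
    B ↦ CAA
    C ↦ BBB  (constrained at step 1)

A->CC, B->CAA, C->BBB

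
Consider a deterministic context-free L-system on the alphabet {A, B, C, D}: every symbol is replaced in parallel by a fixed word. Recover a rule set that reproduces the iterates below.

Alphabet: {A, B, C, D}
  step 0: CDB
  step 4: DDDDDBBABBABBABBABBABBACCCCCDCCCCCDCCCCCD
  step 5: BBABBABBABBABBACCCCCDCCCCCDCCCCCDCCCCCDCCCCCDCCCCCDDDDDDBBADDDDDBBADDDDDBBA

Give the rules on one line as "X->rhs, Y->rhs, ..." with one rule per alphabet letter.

  step 4 ⇒ step 5: DDDDDBBABBABBABBABBABBACCCCCDCCCCCDCCCCCD ⇒ BBA·BBA·BBA·BBA·BBA·CC·CC·CD·CC·CC·CD·CC·CC·CD·CC·CC·CD·CC·CC·CD·CC·CC·CD·D·D·D·D·D·BBA·D·D·D·D·D·BBA·D·D·D·D·D·BBA
    A ↦ CD
    B ↦ CC
    C ↦ D
    D ↦ BBA

A->CD, B->CC, C->D, D->BBA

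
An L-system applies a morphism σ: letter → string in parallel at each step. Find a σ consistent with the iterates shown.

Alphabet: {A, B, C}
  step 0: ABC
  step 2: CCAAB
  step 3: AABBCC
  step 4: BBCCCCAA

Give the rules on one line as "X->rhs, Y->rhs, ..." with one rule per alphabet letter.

  step 3 ⇒ step 4: AABBCC ⇒ B·B·CC·CC·A·A
    A ↦ B
    B ↦ CC
    C ↦ A

A->B, B->CC, C->A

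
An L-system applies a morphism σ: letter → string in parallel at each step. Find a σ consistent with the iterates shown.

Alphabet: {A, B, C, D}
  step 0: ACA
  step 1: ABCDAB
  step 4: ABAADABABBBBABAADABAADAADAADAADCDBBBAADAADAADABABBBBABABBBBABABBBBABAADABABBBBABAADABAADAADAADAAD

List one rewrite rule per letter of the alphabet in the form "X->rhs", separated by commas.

A->AB, B->AAD, C->CD, D->BBB

  step 0 ⇒ step 1: ACA ⇒ AB·CD·AB
    A ↦ AB
    C ↦ CD
    B ↦ AAD  (constrained at step 1)
    D ↦ BBB  (constrained at step 1)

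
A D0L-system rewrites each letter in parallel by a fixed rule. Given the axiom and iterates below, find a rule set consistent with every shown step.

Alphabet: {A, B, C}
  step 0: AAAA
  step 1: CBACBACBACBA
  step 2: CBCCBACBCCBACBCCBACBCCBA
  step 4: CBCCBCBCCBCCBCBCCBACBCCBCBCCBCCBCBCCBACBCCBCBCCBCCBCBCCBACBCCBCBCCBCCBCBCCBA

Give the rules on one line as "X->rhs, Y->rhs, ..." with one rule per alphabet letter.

A->CBA, B->C, C->CB

  step 1 ⇒ step 2: CBACBACBACBA ⇒ CB·C·CBA·CB·C·CBA·CB·C·CBA·CB·C·CBA
    A ↦ CBA
    B ↦ C
    C ↦ CB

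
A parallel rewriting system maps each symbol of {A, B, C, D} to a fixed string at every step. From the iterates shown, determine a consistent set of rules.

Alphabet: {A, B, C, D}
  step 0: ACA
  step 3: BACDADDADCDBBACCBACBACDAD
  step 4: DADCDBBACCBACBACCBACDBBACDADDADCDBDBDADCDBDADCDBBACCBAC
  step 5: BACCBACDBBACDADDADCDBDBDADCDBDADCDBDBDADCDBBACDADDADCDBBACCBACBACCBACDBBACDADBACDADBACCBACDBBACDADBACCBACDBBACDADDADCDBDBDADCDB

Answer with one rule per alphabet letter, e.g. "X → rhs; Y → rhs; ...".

A->C, B->DAD, C->DB, D->BAC

  step 4 ⇒ step 5: DADCDBBACCBACBACCBACDBBACDADDADCDBDBDADCDBDADCDBBACCBAC ⇒ BAC·C·BAC·DB·BAC·DAD·DAD·C·DB·DB·DAD·C·DB·DAD·C·DB·DB·DAD·C·DB·BAC·DAD·DAD·C·DB·BAC·C·BAC·BAC·C·BAC·DB·BAC·DAD·BAC·DAD·BAC·C·BAC·DB·BAC·DAD·BAC·C·BAC·DB·BAC·DAD·DAD·C·DB·DB·DAD·C·DB
    A ↦ C
    B ↦ DAD
    C ↦ DB
    D ↦ BAC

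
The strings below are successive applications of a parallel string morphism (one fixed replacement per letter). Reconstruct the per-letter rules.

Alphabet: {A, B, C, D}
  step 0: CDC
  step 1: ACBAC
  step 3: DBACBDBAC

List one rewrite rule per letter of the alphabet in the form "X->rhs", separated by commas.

  step 0 ⇒ step 1: CDC ⇒ AC·B·AC
    C ↦ AC
    D ↦ B
    A ↦ B  (constrained at step 1)
    B ↦ D  (constrained at step 1)

A->B, B->D, C->AC, D->B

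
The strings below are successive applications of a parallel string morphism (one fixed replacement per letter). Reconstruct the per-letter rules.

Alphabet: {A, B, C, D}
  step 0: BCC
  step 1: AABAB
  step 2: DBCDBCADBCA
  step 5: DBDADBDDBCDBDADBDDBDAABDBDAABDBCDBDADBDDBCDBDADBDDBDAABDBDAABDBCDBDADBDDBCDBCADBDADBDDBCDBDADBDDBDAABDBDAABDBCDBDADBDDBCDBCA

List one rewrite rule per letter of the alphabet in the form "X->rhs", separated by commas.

A->DBC, B->A, C->AB, D->DBD

  step 1 ⇒ step 2: AABAB ⇒ DBC·DBC·A·DBC·A
    A ↦ DBC
    B ↦ A
  step 0 ⇒ step 1: BCC ⇒ A·AB·AB
    C ↦ AB
    D ↦ DBD  (constrained at step 2)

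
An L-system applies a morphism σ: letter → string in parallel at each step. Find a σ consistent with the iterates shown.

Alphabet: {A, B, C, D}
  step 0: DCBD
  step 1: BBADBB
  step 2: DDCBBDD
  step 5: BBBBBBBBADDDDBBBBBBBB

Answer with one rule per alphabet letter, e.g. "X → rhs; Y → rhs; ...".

  step 1 ⇒ step 2: BBADBB ⇒ D·D·C·BB·D·D
    A ↦ C
    B ↦ D
    D ↦ BB
  step 0 ⇒ step 1: DCBD ⇒ BB·A·D·BB
    C ↦ A

A->C, B->D, C->A, D->BB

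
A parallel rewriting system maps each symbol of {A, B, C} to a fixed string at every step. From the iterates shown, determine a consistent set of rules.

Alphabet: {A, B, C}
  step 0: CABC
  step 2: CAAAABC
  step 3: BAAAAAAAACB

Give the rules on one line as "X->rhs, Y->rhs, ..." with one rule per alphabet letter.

A->AA, B->C, C->B

  step 2 ⇒ step 3: CAAAABC ⇒ B·AA·AA·AA·AA·C·B
    A ↦ AA
    B ↦ C
    C ↦ B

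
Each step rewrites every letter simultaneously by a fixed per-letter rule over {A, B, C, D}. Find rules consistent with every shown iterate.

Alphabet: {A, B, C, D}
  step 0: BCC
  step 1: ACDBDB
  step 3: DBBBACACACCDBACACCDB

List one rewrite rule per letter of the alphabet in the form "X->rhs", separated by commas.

A->C, B->AC, C->DB, D->BB

  step 0 ⇒ step 1: BCC ⇒ AC·DB·DB
    B ↦ AC
    C ↦ DB
    A ↦ C  (constrained at step 1)
    D ↦ BB  (constrained at step 1)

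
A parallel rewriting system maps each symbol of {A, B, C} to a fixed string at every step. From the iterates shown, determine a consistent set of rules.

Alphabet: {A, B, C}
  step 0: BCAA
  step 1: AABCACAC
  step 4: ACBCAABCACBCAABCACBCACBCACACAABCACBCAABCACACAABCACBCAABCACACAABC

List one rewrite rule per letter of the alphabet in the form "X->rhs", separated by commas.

A->AC, B->AA, C->BC

  step 0 ⇒ step 1: BCAA ⇒ AA·BC·AC·AC
    A ↦ AC
    B ↦ AA
    C ↦ BC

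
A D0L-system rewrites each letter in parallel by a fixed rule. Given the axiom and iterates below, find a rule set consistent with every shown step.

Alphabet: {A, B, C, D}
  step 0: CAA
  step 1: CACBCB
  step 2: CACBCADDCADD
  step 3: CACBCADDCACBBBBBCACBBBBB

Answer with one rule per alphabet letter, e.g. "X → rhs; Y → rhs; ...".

  step 2 ⇒ step 3: CACBCADDCADD ⇒ CA·CB·CA·DD·CA·CB·BB·BB·CA·CB·BB·BB
    A ↦ CB
    B ↦ DD
    C ↦ CA
    D ↦ BB

A->CB, B->DD, C->CA, D->BB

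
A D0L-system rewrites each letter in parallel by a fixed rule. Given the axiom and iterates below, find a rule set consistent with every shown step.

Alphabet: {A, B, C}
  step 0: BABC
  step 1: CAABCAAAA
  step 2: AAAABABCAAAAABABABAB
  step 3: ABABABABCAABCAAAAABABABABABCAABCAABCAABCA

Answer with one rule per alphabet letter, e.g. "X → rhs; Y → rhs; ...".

  step 2 ⇒ step 3: AAAABABCAAAAABABABAB ⇒ AB·AB·AB·AB·CA·AB·CA·AAA·AB·AB·AB·AB·AB·CA·AB·CA·AB·CA·AB·CA
    A ↦ AB
    B ↦ CA
    C ↦ AAA

A->AB, B->CA, C->AAA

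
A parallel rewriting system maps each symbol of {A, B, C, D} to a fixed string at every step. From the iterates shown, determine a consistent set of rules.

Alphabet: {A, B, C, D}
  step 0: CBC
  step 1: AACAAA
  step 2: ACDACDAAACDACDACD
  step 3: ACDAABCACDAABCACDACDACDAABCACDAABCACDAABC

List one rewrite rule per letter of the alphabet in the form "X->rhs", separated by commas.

  step 2 ⇒ step 3: ACDACDAAACDACDACD ⇒ ACD·AA·BC·ACD·AA·BC·ACD·ACD·ACD·AA·BC·ACD·AA·BC·ACD·AA·BC
    A ↦ ACD
    C ↦ AA
    D ↦ BC
  step 0 ⇒ step 1: CBC ⇒ AA·CA·AA
    B ↦ CA

A->ACD, B->CA, C->AA, D->BC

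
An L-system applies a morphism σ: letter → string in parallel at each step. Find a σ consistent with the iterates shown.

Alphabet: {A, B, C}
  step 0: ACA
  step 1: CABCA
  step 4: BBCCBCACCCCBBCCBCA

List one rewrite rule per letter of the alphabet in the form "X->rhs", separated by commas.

  step 0 ⇒ step 1: ACA ⇒ CA·B·CA
    A ↦ CA
    C ↦ B
    B ↦ CC  (constrained at step 1)

A->CA, B->CC, C->B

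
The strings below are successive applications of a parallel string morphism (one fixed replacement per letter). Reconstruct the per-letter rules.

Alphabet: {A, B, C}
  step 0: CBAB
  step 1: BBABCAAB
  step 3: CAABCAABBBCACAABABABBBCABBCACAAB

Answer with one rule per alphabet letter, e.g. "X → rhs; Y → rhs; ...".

A->CA, B->AB, C->BB

  step 0 ⇒ step 1: CBAB ⇒ BB·AB·CA·AB
    A ↦ CA
    B ↦ AB
    C ↦ BB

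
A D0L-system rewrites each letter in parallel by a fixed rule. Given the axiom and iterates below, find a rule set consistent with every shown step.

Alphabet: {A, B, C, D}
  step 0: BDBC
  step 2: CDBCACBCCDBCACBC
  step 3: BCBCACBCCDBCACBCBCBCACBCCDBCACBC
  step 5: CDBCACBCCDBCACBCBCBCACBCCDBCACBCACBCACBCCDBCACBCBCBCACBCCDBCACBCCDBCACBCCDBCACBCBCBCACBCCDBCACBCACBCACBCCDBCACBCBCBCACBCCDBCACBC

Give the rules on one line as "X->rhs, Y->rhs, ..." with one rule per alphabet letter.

A->CD, B->AC, C->BC, D->BC

  step 2 ⇒ step 3: CDBCACBCCDBCACBC ⇒ BC·BC·AC·BC·CD·BC·AC·BC·BC·BC·AC·BC·CD·BC·AC·BC
    A ↦ CD
    B ↦ AC
    C ↦ BC
    D ↦ BC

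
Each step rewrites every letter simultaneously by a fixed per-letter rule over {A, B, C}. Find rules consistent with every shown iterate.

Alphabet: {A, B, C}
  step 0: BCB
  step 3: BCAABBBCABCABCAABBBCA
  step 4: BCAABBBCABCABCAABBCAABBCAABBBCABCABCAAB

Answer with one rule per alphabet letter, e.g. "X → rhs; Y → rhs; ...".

  step 3 ⇒ step 4: BCAABBBCABCABCAABBBCA ⇒ BCA·A·B·B·BCA·BCA·BCA·A·B·BCA·A·B·BCA·A·B·B·BCA·BCA·BCA·A·B
    A ↦ B
    B ↦ BCA
    C ↦ A

A->B, B->BCA, C->A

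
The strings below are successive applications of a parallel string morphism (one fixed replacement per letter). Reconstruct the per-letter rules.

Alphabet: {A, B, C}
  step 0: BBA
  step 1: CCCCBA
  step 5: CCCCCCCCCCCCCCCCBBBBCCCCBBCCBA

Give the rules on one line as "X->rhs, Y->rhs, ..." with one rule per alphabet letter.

  step 0 ⇒ step 1: BBA ⇒ CC·CC·BA
    A ↦ BA
    B ↦ CC
    C ↦ B  (constrained at step 1)

A->BA, B->CC, C->B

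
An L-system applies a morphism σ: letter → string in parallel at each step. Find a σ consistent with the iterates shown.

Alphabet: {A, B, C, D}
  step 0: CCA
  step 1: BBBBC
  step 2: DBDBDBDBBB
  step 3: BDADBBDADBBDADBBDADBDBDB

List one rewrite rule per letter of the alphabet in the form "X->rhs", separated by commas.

A->C, B->DB, C->BB, D->BDA

  step 2 ⇒ step 3: DBDBDBDBBB ⇒ BDA·DB·BDA·DB·BDA·DB·BDA·DB·DB·DB
    B ↦ DB
    D ↦ BDA
  step 0 ⇒ step 1: CCA ⇒ BB·BB·C
    A ↦ C
  step 0 ⇒ step 1: CCA ⇒ BB·BB·C
    C ↦ BB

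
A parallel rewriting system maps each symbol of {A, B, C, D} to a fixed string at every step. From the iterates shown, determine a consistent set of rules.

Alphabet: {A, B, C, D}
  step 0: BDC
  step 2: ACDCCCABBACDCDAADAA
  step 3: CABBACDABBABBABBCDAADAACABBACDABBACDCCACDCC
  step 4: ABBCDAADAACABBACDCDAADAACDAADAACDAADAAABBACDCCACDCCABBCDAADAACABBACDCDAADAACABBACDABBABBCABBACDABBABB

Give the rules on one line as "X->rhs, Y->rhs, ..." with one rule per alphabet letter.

A->C, B->DAA, C->ABB, D->ACD

  step 3 ⇒ step 4: CABBACDABBABBABBCDAADAACABBACDABBACDCCACDCC ⇒ ABB·C·DAA·DAA·C·ABB·ACD·C·DAA·DAA·C·DAA·DAA·C·DAA·DAA·ABB·ACD·C·C·ACD·C·C·ABB·C·DAA·DAA·C·ABB·ACD·C·DAA·DAA·C·ABB·ACD·ABB·ABB·C·ABB·ACD·ABB·ABB
    A ↦ C
    B ↦ DAA
    C ↦ ABB
    D ↦ ACD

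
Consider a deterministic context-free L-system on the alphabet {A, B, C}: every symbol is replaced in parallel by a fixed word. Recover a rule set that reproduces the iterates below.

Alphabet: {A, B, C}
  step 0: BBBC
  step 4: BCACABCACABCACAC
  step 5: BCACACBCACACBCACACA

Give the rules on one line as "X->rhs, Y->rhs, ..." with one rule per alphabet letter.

A->C, B->BC, C->A

  step 4 ⇒ step 5: BCACABCACABCACAC ⇒ BC·A·C·A·C·BC·A·C·A·C·BC·A·C·A·C·A
    A ↦ C
    B ↦ BC
    C ↦ A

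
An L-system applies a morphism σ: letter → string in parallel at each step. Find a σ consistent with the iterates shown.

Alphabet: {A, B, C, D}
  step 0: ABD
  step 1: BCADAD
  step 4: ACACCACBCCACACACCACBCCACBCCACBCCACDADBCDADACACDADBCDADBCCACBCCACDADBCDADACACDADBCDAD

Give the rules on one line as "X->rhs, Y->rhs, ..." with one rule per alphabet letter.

A->BC, B->A, C->CAC, D->DAD

  step 0 ⇒ step 1: ABD ⇒ BC·A·DAD
    A ↦ BC
    B ↦ A
    D ↦ DAD
    C ↦ CAC  (constrained at step 1)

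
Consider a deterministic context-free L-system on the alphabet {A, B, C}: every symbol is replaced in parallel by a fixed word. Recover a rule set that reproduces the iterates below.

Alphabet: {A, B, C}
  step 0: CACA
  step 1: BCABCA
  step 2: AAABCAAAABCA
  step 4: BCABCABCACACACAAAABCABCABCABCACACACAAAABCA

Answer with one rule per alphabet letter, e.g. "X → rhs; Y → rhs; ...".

  step 1 ⇒ step 2: BCABCA ⇒ AAA·B·CA·AAA·B·CA
    A ↦ CA
    B ↦ AAA
    C ↦ B

A->CA, B->AAA, C->B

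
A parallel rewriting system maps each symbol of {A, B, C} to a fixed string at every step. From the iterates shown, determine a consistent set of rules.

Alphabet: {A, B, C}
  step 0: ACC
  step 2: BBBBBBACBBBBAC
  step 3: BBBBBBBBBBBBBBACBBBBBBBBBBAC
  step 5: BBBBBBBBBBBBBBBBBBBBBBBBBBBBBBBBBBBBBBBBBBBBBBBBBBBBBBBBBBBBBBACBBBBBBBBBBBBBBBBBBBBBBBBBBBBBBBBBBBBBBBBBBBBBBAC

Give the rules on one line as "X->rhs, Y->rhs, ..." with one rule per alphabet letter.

  step 2 ⇒ step 3: BBBBBBACBBBBAC ⇒ BB·BB·BB·BB·BB·BB·B·BAC·BB·BB·BB·BB·B·BAC
    A ↦ B
    B ↦ BB
    C ↦ BAC

A->B, B->BB, C->BAC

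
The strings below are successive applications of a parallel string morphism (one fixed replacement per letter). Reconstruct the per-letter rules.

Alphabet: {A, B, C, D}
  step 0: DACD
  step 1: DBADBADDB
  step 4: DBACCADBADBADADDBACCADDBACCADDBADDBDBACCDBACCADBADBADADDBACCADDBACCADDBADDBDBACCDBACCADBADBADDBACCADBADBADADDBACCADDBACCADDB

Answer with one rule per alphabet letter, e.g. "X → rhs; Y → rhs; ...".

A->AD, B->ACC, C->BAD, D->DB

  step 0 ⇒ step 1: DACD ⇒ DB·AD·BAD·DB
    A ↦ AD
    C ↦ BAD
    D ↦ DB
    B ↦ ACC  (constrained at step 1)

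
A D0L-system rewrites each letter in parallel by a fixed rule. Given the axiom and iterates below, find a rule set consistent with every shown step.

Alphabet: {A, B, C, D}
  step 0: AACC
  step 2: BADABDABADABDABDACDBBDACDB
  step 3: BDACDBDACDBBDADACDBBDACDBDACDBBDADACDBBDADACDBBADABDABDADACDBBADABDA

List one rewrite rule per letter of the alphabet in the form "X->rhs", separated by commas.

  step 2 ⇒ step 3: BADABDABADABDABDACDBBDACDB ⇒ BDA·CDB·DA·CDB·BDA·DA·CDB·BDA·CDB·DA·CDB·BDA·DA·CDB·BDA·DA·CDB·BA·DA·BDA·BDA·DA·CDB·BA·DA·BDA
    A ↦ CDB
    B ↦ BDA
    C ↦ BA
    D ↦ DA

A->CDB, B->BDA, C->BA, D->DA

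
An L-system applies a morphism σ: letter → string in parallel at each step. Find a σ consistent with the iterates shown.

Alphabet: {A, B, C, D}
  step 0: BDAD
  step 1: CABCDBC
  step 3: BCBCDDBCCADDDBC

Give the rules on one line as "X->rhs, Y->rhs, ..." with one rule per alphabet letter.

A->D, B->CA, C->D, D->BC

  step 0 ⇒ step 1: BDAD ⇒ CA·BC·D·BC
    A ↦ D
    B ↦ CA
    D ↦ BC
    C ↦ D  (constrained at step 1)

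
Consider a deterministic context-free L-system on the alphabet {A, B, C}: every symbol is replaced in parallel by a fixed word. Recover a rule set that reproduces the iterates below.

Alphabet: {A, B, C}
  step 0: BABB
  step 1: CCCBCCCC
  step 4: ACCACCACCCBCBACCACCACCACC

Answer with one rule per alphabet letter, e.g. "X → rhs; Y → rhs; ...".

  step 0 ⇒ step 1: BABB ⇒ CC·CB·CC·CC
    A ↦ CB
    B ↦ CC
    C ↦ A  (constrained at step 1)

A->CB, B->CC, C->A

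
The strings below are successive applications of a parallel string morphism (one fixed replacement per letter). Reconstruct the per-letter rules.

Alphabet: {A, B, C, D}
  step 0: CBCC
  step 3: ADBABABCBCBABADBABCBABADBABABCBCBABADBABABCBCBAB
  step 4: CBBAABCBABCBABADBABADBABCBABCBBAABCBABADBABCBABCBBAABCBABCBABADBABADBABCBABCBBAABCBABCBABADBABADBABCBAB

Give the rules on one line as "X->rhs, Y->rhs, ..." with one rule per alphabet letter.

A->CB, B->AB, C->ADB, D->BA

  step 3 ⇒ step 4: ADBABABCBCBABADBABCBABADBABABCBCBABADBABABCBCBAB ⇒ CB·BA·AB·CB·AB·CB·AB·ADB·AB·ADB·AB·CB·AB·CB·BA·AB·CB·AB·ADB·AB·CB·AB·CB·BA·AB·CB·AB·CB·AB·ADB·AB·ADB·AB·CB·AB·CB·BA·AB·CB·AB·CB·AB·ADB·AB·ADB·AB·CB·AB
    A ↦ CB
    B ↦ AB
    C ↦ ADB
    D ↦ BA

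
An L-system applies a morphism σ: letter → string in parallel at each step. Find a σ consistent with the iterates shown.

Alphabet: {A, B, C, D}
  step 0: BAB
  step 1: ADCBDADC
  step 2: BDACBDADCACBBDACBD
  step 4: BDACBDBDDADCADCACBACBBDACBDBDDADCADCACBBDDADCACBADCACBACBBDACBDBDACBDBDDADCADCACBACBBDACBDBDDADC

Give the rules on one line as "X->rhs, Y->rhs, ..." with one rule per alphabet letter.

  step 1 ⇒ step 2: ADCBDADC ⇒ BD·ACB·D·ADC·ACB·BD·ACB·D
    A ↦ BD
    B ↦ ADC
    C ↦ D
    D ↦ ACB

A->BD, B->ADC, C->D, D->ACB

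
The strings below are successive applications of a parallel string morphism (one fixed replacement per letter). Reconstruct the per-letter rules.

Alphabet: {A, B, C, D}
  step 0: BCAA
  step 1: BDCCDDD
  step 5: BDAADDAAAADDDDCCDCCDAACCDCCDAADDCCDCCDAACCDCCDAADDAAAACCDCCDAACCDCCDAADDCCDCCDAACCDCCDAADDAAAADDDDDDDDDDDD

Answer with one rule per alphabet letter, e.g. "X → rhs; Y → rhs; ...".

A->D, B->BD, C->CCD, D->AA

  step 0 ⇒ step 1: BCAA ⇒ BD·CCD·D·D
    A ↦ D
    B ↦ BD
    C ↦ CCD
    D ↦ AA  (constrained at step 1)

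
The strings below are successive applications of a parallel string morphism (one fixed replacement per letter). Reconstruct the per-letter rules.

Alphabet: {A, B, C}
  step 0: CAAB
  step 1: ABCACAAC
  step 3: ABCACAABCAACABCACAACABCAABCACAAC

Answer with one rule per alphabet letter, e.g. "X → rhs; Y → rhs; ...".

  step 0 ⇒ step 1: CAAB ⇒ AB·CA·CA·AC
    A ↦ CA
    B ↦ AC
    C ↦ AB

A->CA, B->AC, C->AB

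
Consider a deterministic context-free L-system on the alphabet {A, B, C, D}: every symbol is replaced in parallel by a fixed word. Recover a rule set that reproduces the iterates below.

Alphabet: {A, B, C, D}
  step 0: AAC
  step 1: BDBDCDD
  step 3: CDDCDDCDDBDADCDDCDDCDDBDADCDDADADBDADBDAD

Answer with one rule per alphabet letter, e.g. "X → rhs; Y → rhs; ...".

A->BD, B->CCC, C->CDD, D->AD

  step 0 ⇒ step 1: AAC ⇒ BD·BD·CDD
    A ↦ BD
    C ↦ CDD
    B ↦ CCC  (constrained at step 1)
    D ↦ AD  (constrained at step 1)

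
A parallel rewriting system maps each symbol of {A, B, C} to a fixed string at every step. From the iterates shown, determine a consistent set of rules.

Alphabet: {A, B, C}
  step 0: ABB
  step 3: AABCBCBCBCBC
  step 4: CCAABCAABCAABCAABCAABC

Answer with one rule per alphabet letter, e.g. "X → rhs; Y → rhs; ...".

  step 3 ⇒ step 4: AABCBCBCBCBC ⇒ C·C·AA·BC·AA·BC·AA·BC·AA·BC·AA·BC
    A ↦ C
    B ↦ AA
    C ↦ BC

A->C, B->AA, C->BC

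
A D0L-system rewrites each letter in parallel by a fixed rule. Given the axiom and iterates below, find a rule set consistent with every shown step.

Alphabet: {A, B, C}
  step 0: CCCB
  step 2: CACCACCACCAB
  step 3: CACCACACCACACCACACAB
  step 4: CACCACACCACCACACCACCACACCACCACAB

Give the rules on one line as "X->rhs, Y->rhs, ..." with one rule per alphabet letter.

A->C, B->AB, C->CA

  step 3 ⇒ step 4: CACCACACCACACCACACAB ⇒ CA·C·CA·CA·C·CA·C·CA·CA·C·CA·C·CA·CA·C·CA·C·CA·C·AB
    A ↦ C
    B ↦ AB
    C ↦ CA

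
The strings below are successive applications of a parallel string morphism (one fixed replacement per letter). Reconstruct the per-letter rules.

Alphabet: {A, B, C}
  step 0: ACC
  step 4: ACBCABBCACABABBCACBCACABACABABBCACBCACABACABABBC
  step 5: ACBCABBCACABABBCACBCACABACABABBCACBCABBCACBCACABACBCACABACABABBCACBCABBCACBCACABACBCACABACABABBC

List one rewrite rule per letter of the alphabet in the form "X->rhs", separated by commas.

  step 4 ⇒ step 5: ACBCABBCACABABBCACBCACABACABABBCACBCACABACABABBC ⇒ AC·BC·AB·BC·AC·AB·AB·BC·AC·BC·AC·AB·AC·AB·AB·BC·AC·BC·AB·BC·AC·BC·AC·AB·AC·BC·AC·AB·AC·AB·AB·BC·AC·BC·AB·BC·AC·BC·AC·AB·AC·BC·AC·AB·AC·AB·AB·BC
    A ↦ AC
    B ↦ AB
    C ↦ BC

A->AC, B->AB, C->BC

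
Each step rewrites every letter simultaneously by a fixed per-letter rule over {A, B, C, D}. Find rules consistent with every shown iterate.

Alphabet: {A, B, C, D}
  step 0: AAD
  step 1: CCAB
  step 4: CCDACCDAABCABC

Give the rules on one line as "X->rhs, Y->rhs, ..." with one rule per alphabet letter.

A->C, B->C, C->DA, D->AB

  step 0 ⇒ step 1: AAD ⇒ C·C·AB
    A ↦ C
    D ↦ AB
    B ↦ C  (constrained at step 1)
    C ↦ DA  (constrained at step 1)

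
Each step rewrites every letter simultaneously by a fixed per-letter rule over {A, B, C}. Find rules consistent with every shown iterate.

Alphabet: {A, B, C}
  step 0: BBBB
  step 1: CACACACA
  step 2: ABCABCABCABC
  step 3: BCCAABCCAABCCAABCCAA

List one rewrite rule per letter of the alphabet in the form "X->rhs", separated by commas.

A->BC, B->CA, C->A

  step 2 ⇒ step 3: ABCABCABCABC ⇒ BC·CA·A·BC·CA·A·BC·CA·A·BC·CA·A
    A ↦ BC
    B ↦ CA
    C ↦ A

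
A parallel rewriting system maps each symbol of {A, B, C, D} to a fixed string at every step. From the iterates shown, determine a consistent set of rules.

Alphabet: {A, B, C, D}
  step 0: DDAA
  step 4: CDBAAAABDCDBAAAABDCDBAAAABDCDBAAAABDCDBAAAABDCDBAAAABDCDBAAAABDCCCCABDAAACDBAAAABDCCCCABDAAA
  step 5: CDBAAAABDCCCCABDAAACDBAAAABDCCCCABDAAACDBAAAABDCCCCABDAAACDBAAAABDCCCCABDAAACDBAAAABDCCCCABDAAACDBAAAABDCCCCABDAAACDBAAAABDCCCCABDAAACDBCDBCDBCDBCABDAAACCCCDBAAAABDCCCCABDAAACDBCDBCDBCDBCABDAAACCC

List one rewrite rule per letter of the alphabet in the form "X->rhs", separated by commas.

  step 4 ⇒ step 5: CDBAAAABDCDBAAAABDCDBAAAABDCDBAAAABDCDBAAAABDCDBAAAABDCDBAAAABDCCCCABDAAACDBAAAABDCCCCABDAAA ⇒ CDB·AAA·ABD·C·C·C·C·ABD·AAA·CDB·AAA·ABD·C·C·C·C·ABD·AAA·CDB·AAA·ABD·C·C·C·C·ABD·AAA·CDB·AAA·ABD·C·C·C·C·ABD·AAA·CDB·AAA·ABD·C·C·C·C·ABD·AAA·CDB·AAA·ABD·C·C·C·C·ABD·AAA·CDB·AAA·ABD·C·C·C·C·ABD·AAA·CDB·CDB·CDB·CDB·C·ABD·AAA·C·C·C·CDB·AAA·ABD·C·C·C·C·ABD·AAA·CDB·CDB·CDB·CDB·C·ABD·AAA·C·C·C
    A ↦ C
    B ↦ ABD
    C ↦ CDB
    D ↦ AAA

A->C, B->ABD, C->CDB, D->AAA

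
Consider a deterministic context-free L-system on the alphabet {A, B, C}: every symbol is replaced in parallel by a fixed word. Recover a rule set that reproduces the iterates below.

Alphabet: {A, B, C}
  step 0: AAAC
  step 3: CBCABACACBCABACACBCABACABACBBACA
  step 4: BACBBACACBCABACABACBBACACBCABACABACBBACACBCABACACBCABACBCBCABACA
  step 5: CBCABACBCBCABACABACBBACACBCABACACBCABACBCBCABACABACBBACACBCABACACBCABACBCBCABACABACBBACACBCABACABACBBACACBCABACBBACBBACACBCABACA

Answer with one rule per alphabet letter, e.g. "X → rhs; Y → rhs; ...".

A->CA, B->CB, C->BA

  step 4 ⇒ step 5: BACBBACACBCABACABACBBACACBCABACABACBBACACBCABACACBCABACBCBCABACA ⇒ CB·CA·BA·CB·CB·CA·BA·CA·BA·CB·BA·CA·CB·CA·BA·CA·CB·CA·BA·CB·CB·CA·BA·CA·BA·CB·BA·CA·CB·CA·BA·CA·CB·CA·BA·CB·CB·CA·BA·CA·BA·CB·BA·CA·CB·CA·BA·CA·BA·CB·BA·CA·CB·CA·BA·CB·BA·CB·BA·CA·CB·CA·BA·CA
    A ↦ CA
    B ↦ CB
    C ↦ BA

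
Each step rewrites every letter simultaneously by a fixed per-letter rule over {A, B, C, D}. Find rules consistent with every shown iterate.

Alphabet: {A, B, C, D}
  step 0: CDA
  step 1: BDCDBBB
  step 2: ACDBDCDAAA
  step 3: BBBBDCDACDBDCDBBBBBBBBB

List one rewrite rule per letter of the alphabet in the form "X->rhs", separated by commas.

A->BBB, B->A, C->BD, D->CD

  step 2 ⇒ step 3: ACDBDCDAAA ⇒ BBB·BD·CD·A·CD·BD·CD·BBB·BBB·BBB
    A ↦ BBB
    B ↦ A
    C ↦ BD
    D ↦ CD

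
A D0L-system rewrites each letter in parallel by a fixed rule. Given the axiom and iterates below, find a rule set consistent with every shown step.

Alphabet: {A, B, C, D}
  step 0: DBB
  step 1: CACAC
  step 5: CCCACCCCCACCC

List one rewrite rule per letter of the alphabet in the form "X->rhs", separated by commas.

  step 0 ⇒ step 1: DBB ⇒ C·AC·AC
    B ↦ AC
    D ↦ C
    A ↦ DB  (constrained at step 1)
    C ↦ D  (constrained at step 1)

A->DB, B->AC, C->D, D->C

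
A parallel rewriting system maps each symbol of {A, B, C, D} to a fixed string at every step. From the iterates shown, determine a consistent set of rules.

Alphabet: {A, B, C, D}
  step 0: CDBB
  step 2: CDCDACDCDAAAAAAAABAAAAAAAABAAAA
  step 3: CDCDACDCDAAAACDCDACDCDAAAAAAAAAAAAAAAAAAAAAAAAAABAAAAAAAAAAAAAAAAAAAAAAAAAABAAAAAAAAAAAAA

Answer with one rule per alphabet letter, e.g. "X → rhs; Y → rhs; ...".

A->AAA, B->ABA, C->CDC, D->DA

  step 2 ⇒ step 3: CDCDACDCDAAAAAAAABAAAAAAAABAAAA ⇒ CDC·DA·CDC·DA·AAA·CDC·DA·CDC·DA·AAA·AAA·AAA·AAA·AAA·AAA·AAA·AAA·ABA·AAA·AAA·AAA·AAA·AAA·AAA·AAA·AAA·ABA·AAA·AAA·AAA·AAA
    A ↦ AAA
    B ↦ ABA
    C ↦ CDC
    D ↦ DA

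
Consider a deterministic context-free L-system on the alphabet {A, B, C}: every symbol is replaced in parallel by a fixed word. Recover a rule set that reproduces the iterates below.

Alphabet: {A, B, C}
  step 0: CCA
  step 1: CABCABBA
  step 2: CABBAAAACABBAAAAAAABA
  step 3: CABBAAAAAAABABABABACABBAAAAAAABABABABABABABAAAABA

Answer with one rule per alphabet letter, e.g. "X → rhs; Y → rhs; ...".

  step 2 ⇒ step 3: CABBAAAACABBAAAAAAABA ⇒ CAB·BA·AAA·AAA·BA·BA·BA·BA·CAB·BA·AAA·AAA·BA·BA·BA·BA·BA·BA·BA·AAA·BA
    A ↦ BA
    B ↦ AAA
    C ↦ CAB

A->BA, B->AAA, C->CAB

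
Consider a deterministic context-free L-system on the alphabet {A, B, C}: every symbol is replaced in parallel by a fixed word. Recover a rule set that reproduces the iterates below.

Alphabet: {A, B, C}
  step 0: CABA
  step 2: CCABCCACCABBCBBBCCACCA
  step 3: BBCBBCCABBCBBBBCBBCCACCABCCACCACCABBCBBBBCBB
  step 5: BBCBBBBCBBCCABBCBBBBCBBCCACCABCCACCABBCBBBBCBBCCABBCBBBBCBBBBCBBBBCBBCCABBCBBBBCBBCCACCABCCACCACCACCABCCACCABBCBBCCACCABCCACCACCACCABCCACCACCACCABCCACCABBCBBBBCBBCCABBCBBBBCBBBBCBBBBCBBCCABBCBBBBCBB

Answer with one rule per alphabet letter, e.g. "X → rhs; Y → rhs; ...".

  step 2 ⇒ step 3: CCABCCACCABBCBBBCCACCA ⇒ B·B·CBB·CCA·B·B·CBB·B·B·CBB·CCA·CCA·B·CCA·CCA·CCA·B·B·CBB·B·B·CBB
    A ↦ CBB
    B ↦ CCA
    C ↦ B

A->CBB, B->CCA, C->B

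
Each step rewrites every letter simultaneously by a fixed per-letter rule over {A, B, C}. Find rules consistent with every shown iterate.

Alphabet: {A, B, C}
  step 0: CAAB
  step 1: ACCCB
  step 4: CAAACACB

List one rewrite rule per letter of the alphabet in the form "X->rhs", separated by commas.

  step 0 ⇒ step 1: CAAB ⇒ A·C·C·CB
    A ↦ C
    B ↦ CB
    C ↦ A

A->C, B->CB, C->A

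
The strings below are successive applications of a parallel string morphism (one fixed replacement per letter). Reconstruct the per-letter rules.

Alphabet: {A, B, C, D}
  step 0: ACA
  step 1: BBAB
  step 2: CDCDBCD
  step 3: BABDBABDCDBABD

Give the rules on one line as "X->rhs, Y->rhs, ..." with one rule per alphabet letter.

A->B, B->CD, C->BA, D->BD

  step 2 ⇒ step 3: CDCDBCD ⇒ BA·BD·BA·BD·CD·BA·BD
    B ↦ CD
    C ↦ BA
    D ↦ BD
  step 0 ⇒ step 1: ACA ⇒ B·BA·B
    A ↦ B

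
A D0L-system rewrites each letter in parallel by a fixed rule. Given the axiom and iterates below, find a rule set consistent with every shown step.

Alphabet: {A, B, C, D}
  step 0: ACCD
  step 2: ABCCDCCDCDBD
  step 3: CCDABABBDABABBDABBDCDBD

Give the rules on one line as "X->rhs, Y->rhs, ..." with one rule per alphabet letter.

A->C, B->CD, C->AB, D->BD

  step 2 ⇒ step 3: ABCCDCCDCDBD ⇒ C·CD·AB·AB·BD·AB·AB·BD·AB·BD·CD·BD
    A ↦ C
    B ↦ CD
    C ↦ AB
    D ↦ BD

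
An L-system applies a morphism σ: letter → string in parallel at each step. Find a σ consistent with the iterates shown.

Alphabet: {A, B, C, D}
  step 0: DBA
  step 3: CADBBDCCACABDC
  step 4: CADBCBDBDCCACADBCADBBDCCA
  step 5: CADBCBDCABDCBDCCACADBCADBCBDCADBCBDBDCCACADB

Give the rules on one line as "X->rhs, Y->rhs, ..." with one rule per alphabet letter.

A->DB, B->BD, C->CA, D->C

  step 4 ⇒ step 5: CADBCBDBDCCACADBCADBBDCCA ⇒ CA·DB·C·BD·CA·BD·C·BD·C·CA·CA·DB·CA·DB·C·BD·CA·DB·C·BD·BD·C·CA·CA·DB
    A ↦ DB
    B ↦ BD
    C ↦ CA
    D ↦ C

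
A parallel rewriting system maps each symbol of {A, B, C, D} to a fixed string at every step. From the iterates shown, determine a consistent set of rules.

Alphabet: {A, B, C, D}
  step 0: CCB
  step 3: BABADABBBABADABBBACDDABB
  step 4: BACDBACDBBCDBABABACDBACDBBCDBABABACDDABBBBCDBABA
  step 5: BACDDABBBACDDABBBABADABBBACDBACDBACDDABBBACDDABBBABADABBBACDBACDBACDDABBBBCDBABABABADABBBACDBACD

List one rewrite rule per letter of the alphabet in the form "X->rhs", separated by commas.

A->CD, B->BA, C->DA, D->BB

  step 4 ⇒ step 5: BACDBACDBBCDBABABACDBACDBBCDBABABACDDABBBBCDBABA ⇒ BA·CD·DA·BB·BA·CD·DA·BB·BA·BA·DA·BB·BA·CD·BA·CD·BA·CD·DA·BB·BA·CD·DA·BB·BA·BA·DA·BB·BA·CD·BA·CD·BA·CD·DA·BB·BB·CD·BA·BA·BA·BA·DA·BB·BA·CD·BA·CD
    A ↦ CD
    B ↦ BA
    C ↦ DA
    D ↦ BB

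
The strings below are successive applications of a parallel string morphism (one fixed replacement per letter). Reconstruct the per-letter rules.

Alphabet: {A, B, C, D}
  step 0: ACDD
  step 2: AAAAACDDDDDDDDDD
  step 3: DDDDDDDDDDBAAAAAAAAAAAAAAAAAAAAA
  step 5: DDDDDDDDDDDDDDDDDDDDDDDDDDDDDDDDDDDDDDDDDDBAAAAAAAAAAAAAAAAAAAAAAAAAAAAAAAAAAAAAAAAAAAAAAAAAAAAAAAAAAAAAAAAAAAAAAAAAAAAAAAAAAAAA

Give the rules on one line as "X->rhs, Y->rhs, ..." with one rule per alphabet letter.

  step 2 ⇒ step 3: AAAAACDDDDDDDDDD ⇒ DD·DD·DD·DD·DD·BA·AA·AA·AA·AA·AA·AA·AA·AA·AA·AA
    A ↦ DD
    C ↦ BA
    D ↦ AA
    B ↦ AC  (constrained at step 3)

A->DD, B->AC, C->BA, D->AA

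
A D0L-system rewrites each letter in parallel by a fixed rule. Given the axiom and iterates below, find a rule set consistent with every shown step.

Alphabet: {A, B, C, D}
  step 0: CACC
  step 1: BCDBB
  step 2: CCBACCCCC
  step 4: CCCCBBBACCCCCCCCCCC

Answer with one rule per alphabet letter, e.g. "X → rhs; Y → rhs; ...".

  step 1 ⇒ step 2: BCDBB ⇒ CC·B·AC·CC·CC
    B ↦ CC
    C ↦ B
    D ↦ AC
  step 0 ⇒ step 1: CACC ⇒ B·CD·B·B
    A ↦ CD

A->CD, B->CC, C->B, D->AC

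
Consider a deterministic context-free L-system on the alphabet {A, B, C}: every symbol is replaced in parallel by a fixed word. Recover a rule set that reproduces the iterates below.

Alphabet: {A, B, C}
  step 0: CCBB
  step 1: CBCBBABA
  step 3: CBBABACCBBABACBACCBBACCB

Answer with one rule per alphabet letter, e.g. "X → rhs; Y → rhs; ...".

A->C, B->BA, C->CB

  step 0 ⇒ step 1: CCBB ⇒ CB·CB·BA·BA
    B ↦ BA
    C ↦ CB
    A ↦ C  (constrained at step 1)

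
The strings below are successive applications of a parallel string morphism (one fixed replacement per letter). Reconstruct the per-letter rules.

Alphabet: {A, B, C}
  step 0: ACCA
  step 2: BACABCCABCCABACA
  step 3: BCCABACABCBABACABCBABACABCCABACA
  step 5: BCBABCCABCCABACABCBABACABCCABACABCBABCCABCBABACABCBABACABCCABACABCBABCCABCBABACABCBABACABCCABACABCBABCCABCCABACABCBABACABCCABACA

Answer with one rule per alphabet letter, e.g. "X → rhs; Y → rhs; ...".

  step 2 ⇒ step 3: BACABCCABCCABACA ⇒ BC·CA·BA·CA·BC·BA·BA·CA·BC·BA·BA·CA·BC·CA·BA·CA
    A ↦ CA
    B ↦ BC
    C ↦ BA

A->CA, B->BC, C->BA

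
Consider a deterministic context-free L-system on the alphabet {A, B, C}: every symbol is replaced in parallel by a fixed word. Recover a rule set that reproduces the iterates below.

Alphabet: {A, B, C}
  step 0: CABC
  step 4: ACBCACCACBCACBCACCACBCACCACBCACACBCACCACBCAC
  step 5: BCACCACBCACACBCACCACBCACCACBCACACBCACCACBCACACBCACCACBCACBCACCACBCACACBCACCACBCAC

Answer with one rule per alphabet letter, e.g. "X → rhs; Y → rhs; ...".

A->BC, B->C, C->AC

  step 4 ⇒ step 5: ACBCACCACBCACBCACCACBCACCACBCACACBCACCACBCAC ⇒ BC·AC·C·AC·BC·AC·AC·BC·AC·C·AC·BC·AC·C·AC·BC·AC·AC·BC·AC·C·AC·BC·AC·AC·BC·AC·C·AC·BC·AC·BC·AC·C·AC·BC·AC·AC·BC·AC·C·AC·BC·AC
    A ↦ BC
    B ↦ C
    C ↦ AC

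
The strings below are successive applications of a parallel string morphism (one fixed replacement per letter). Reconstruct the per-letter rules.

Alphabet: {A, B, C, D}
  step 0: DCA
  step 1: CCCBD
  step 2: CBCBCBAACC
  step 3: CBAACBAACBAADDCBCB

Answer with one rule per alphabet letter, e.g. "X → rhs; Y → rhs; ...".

A->D, B->AA, C->CB, D->CC

  step 2 ⇒ step 3: CBCBCBAACC ⇒ CB·AA·CB·AA·CB·AA·D·D·CB·CB
    A ↦ D
    B ↦ AA
    C ↦ CB
  step 0 ⇒ step 1: DCA ⇒ CC·CB·D
    D ↦ CC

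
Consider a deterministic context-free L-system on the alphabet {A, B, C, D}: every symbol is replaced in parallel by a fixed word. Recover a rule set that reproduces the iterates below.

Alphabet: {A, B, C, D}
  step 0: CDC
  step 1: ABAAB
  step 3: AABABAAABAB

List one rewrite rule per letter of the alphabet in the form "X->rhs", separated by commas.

  step 0 ⇒ step 1: CDC ⇒ AB·A·AB
    C ↦ AB
    D ↦ A
    A ↦ D  (constrained at step 1)
    B ↦ CC  (constrained at step 1)

A->D, B->CC, C->AB, D->A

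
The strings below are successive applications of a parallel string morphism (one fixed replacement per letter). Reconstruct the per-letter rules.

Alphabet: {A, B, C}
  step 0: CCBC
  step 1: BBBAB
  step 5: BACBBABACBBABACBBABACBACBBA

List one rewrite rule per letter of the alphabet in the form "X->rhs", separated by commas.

  step 0 ⇒ step 1: CCBC ⇒ B·B·BA·B
    B ↦ BA
    C ↦ B
    A ↦ C  (constrained at step 1)

A->C, B->BA, C->B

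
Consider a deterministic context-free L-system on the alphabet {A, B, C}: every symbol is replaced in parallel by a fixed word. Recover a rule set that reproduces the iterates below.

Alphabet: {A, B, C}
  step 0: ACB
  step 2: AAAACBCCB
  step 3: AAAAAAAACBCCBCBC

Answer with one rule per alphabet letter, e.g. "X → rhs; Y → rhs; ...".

A->AA, B->C, C->CB

  step 2 ⇒ step 3: AAAACBCCB ⇒ AA·AA·AA·AA·CB·C·CB·CB·C
    A ↦ AA
    B ↦ C
    C ↦ CB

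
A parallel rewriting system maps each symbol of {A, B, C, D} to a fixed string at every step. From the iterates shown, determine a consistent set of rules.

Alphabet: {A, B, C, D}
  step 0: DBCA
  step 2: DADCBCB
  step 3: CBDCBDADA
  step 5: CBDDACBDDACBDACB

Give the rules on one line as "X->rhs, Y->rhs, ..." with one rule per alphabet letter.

A->D, B->A, C->D, D->CB

  step 2 ⇒ step 3: DADCBCB ⇒ CB·D·CB·D·A·D·A
    A ↦ D
    B ↦ A
    C ↦ D
    D ↦ CB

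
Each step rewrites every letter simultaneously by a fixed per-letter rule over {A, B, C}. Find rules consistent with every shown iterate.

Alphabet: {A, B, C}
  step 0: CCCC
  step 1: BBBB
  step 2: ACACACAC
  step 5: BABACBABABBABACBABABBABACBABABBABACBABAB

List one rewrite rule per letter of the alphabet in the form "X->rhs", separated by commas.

A->BA, B->AC, C->B

  step 1 ⇒ step 2: BBBB ⇒ AC·AC·AC·AC
    B ↦ AC
    A ↦ BA  (constrained at step 2)
  step 0 ⇒ step 1: CCCC ⇒ B·B·B·B
    C ↦ B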